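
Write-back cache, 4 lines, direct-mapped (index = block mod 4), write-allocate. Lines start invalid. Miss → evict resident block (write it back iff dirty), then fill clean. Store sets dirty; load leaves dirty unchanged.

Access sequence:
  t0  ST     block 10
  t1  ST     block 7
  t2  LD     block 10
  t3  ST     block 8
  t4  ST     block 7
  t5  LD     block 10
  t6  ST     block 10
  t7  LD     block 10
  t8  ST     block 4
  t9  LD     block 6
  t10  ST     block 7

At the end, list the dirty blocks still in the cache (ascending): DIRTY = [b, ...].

0: W B10 -> L2 miss  d=D]
1: W B7 -> L3 miss  d=D]
2: R B10 -> L2 hit  d=D]
3: W B8 -> L0 miss  d=D]
4: W B7 -> L3 hit  d=D]
5: R B10 -> L2 hit  d=D]
6: W B10 -> L2 hit  d=D]
7: R B10 -> L2 hit  d=D]
8: W B4 -> L0 miss wb->B8  d=D]
9: R B6 -> L2 miss wb->B10  d=-]
10: W B7 -> L3 hit  d=D]

DIRTY = [4, 7]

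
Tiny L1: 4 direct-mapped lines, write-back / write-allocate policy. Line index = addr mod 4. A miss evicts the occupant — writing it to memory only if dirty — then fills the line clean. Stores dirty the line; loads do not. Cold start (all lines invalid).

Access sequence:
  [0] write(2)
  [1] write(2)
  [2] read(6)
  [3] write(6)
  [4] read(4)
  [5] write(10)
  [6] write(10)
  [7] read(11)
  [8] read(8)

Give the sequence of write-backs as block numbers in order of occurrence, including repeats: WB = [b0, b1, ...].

0: W B2 -> L2 miss  d=D]
1: W B2 -> L2 hit  d=D]
2: R B6 -> L2 miss wb->B2  d=-]
3: W B6 -> L2 hit  d=D]
4: R B4 -> L0 miss  d=-]
5: W B10 -> L2 miss wb->B6  d=D]
6: W B10 -> L2 hit  d=D]
7: R B11 -> L3 miss  d=-]
8: R B8 -> L0 miss  d=-]

WB = [2, 6]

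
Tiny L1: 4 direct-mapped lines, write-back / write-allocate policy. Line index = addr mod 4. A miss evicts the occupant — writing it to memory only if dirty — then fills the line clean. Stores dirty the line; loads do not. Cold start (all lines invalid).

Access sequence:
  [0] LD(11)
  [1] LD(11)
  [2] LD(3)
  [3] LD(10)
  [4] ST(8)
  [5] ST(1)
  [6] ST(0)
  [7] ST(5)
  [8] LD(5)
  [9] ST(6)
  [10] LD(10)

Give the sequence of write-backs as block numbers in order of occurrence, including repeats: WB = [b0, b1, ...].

WB = [8, 1, 6]

  0 | R B11 → L3 miss [-]
  1 | R B11 → L3 hit [-]
  2 | R B3 → L3 miss [-]
  3 | R B10 → L2 miss [-]
  4 | W B8 → L0 miss [D]
  5 | W B1 → L1 miss [D]
  6 | W B0 → L0 miss wb→B8 [D]
  7 | W B5 → L1 miss wb→B1 [D]
  8 | R B5 → L1 hit [D]
  9 | W B6 → L2 miss [D]
  10 | R B10 → L2 miss wb→B6 [-]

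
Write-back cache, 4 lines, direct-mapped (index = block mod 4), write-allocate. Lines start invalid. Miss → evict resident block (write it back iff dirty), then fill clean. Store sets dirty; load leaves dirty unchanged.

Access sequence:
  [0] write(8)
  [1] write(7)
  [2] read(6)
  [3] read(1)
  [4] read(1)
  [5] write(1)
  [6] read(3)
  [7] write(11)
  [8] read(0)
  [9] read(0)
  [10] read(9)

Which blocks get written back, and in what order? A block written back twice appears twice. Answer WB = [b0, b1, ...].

0: W B8 → L0 miss [D]
1: W B7 → L3 miss [D]
2: R B6 → L2 miss [-]
3: R B1 → L1 miss [-]
4: R B1 → L1 hit [-]
5: W B1 → L1 hit [D]
6: R B3 → L3 miss wb→B7 [-]
7: W B11 → L3 miss [D]
8: R B0 → L0 miss wb→B8 [-]
9: R B0 → L0 hit [-]
10: R B9 → L1 miss wb→B1 [-]

WB = [7, 8, 1]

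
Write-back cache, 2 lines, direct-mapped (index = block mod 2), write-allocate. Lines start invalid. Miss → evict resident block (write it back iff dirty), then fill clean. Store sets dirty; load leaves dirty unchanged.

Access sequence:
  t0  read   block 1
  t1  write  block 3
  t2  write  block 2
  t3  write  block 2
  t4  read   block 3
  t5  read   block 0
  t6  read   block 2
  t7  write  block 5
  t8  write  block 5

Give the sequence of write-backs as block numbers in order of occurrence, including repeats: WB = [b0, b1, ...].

WB = [2, 3]

0: R B1 -> L1 miss  d=-]
1: W B3 -> L1 miss  d=D]
2: W B2 -> L0 miss  d=D]
3: W B2 -> L0 hit  d=D]
4: R B3 -> L1 hit  d=D]
5: R B0 -> L0 miss wb->B2  d=-]
6: R B2 -> L0 miss  d=-]
7: W B5 -> L1 miss wb->B3  d=D]
8: W B5 -> L1 hit  d=D]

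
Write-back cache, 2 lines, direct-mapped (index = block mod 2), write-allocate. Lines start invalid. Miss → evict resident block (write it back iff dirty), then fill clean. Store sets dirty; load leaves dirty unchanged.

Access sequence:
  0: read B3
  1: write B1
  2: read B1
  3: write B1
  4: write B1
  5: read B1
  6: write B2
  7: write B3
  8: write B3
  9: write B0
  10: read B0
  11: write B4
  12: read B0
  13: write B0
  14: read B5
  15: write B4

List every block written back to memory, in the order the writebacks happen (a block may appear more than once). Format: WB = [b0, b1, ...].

0: R B3 → L1 miss [-]
1: W B1 → L1 miss [D]
2: R B1 → L1 hit [D]
3: W B1 → L1 hit [D]
4: W B1 → L1 hit [D]
5: R B1 → L1 hit [D]
6: W B2 → L0 miss [D]
7: W B3 → L1 miss wb→B1 [D]
8: W B3 → L1 hit [D]
9: W B0 → L0 miss wb→B2 [D]
10: R B0 → L0 hit [D]
11: W B4 → L0 miss wb→B0 [D]
12: R B0 → L0 miss wb→B4 [-]
13: W B0 → L0 hit [D]
14: R B5 → L1 miss wb→B3 [-]
15: W B4 → L0 miss wb→B0 [D]

WB = [1, 2, 0, 4, 3, 0]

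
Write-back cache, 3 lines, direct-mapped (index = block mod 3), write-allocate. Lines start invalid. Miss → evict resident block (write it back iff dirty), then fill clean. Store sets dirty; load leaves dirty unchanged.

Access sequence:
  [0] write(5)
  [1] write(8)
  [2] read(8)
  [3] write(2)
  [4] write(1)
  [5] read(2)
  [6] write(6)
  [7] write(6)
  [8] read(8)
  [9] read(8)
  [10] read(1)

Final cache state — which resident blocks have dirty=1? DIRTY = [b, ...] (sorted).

  0 | W B5 → L2 miss [D]
  1 | W B8 → L2 miss wb→B5 [D]
  2 | R B8 → L2 hit [D]
  3 | W B2 → L2 miss wb→B8 [D]
  4 | W B1 → L1 miss [D]
  5 | R B2 → L2 hit [D]
  6 | W B6 → L0 miss [D]
  7 | W B6 → L0 hit [D]
  8 | R B8 → L2 miss wb→B2 [-]
  9 | R B8 → L2 hit [-]
  10 | R B1 → L1 hit [D]

DIRTY = [1, 6]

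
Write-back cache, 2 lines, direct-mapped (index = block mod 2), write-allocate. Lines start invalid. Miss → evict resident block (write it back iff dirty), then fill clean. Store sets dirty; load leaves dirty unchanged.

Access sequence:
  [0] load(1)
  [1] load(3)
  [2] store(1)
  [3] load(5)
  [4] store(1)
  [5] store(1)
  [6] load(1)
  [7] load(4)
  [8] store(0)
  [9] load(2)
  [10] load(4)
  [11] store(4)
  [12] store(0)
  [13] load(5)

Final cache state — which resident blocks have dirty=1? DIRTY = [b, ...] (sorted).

DIRTY = [0]

0: R B1 -> L1 miss  d=-]
1: R B3 -> L1 miss  d=-]
2: W B1 -> L1 miss  d=D]
3: R B5 -> L1 miss wb->B1  d=-]
4: W B1 -> L1 miss  d=D]
5: W B1 -> L1 hit  d=D]
6: R B1 -> L1 hit  d=D]
7: R B4 -> L0 miss  d=-]
8: W B0 -> L0 miss  d=D]
9: R B2 -> L0 miss wb->B0  d=-]
10: R B4 -> L0 miss  d=-]
11: W B4 -> L0 hit  d=D]
12: W B0 -> L0 miss wb->B4  d=D]
13: R B5 -> L1 miss wb->B1  d=-]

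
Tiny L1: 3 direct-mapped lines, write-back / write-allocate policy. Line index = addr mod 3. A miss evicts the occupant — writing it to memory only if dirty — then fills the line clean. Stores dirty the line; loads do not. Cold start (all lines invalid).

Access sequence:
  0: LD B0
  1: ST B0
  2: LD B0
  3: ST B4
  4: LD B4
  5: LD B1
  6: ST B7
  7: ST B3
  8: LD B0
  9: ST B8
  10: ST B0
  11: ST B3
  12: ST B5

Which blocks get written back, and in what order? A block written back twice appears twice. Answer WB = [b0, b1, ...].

  0 | R B0 → L0 miss [-]
  1 | W B0 → L0 hit [D]
  2 | R B0 → L0 hit [D]
  3 | W B4 → L1 miss [D]
  4 | R B4 → L1 hit [D]
  5 | R B1 → L1 miss wb→B4 [-]
  6 | W B7 → L1 miss [D]
  7 | W B3 → L0 miss wb→B0 [D]
  8 | R B0 → L0 miss wb→B3 [-]
  9 | W B8 → L2 miss [D]
  10 | W B0 → L0 hit [D]
  11 | W B3 → L0 miss wb→B0 [D]
  12 | W B5 → L2 miss wb→B8 [D]

WB = [4, 0, 3, 0, 8]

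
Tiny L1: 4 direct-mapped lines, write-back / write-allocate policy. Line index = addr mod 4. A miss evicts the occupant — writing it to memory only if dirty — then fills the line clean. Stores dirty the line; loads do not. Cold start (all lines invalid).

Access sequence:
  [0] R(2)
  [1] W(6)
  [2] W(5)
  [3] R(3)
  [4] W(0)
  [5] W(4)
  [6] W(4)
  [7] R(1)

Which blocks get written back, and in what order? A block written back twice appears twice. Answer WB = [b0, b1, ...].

WB = [0, 5]

0: R B2 -> L2 miss  d=-]
1: W B6 -> L2 miss  d=D]
2: W B5 -> L1 miss  d=D]
3: R B3 -> L3 miss  d=-]
4: W B0 -> L0 miss  d=D]
5: W B4 -> L0 miss wb->B0  d=D]
6: W B4 -> L0 hit  d=D]
7: R B1 -> L1 miss wb->B5  d=-]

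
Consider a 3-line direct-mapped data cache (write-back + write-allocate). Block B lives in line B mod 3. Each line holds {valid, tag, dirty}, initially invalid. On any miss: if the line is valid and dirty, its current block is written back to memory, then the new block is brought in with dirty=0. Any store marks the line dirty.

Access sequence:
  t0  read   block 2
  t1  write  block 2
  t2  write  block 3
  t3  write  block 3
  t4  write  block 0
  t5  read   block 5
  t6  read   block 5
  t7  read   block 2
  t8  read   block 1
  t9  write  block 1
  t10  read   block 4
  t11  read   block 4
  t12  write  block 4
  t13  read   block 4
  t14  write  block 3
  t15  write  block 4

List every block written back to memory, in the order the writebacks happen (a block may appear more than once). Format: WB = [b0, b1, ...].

WB = [3, 2, 1, 0]

0: R B2 → L2 miss [-]
1: W B2 → L2 hit [D]
2: W B3 → L0 miss [D]
3: W B3 → L0 hit [D]
4: W B0 → L0 miss wb→B3 [D]
5: R B5 → L2 miss wb→B2 [-]
6: R B5 → L2 hit [-]
7: R B2 → L2 miss [-]
8: R B1 → L1 miss [-]
9: W B1 → L1 hit [D]
10: R B4 → L1 miss wb→B1 [-]
11: R B4 → L1 hit [-]
12: W B4 → L1 hit [D]
13: R B4 → L1 hit [D]
14: W B3 → L0 miss wb→B0 [D]
15: W B4 → L1 hit [D]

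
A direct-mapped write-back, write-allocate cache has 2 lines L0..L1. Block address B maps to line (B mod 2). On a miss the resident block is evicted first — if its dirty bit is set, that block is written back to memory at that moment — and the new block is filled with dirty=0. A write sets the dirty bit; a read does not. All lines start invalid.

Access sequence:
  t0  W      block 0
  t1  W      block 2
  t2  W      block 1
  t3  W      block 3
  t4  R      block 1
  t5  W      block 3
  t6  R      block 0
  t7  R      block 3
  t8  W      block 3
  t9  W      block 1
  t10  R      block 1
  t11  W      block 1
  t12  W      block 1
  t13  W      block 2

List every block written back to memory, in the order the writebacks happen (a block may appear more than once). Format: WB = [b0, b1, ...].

WB = [0, 1, 3, 2, 3]

  0 | W B0 → L0 miss [D]
  1 | W B2 → L0 miss wb→B0 [D]
  2 | W B1 → L1 miss [D]
  3 | W B3 → L1 miss wb→B1 [D]
  4 | R B1 → L1 miss wb→B3 [-]
  5 | W B3 → L1 miss [D]
  6 | R B0 → L0 miss wb→B2 [-]
  7 | R B3 → L1 hit [D]
  8 | W B3 → L1 hit [D]
  9 | W B1 → L1 miss wb→B3 [D]
  10 | R B1 → L1 hit [D]
  11 | W B1 → L1 hit [D]
  12 | W B1 → L1 hit [D]
  13 | W B2 → L0 miss [D]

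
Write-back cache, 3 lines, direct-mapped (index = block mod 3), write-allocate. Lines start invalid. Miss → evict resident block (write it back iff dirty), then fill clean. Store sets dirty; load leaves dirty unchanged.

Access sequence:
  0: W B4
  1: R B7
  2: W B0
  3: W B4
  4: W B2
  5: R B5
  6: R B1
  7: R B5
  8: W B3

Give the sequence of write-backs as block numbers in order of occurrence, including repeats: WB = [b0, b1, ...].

  0 | W B4 → L1 miss [D]
  1 | R B7 → L1 miss wb→B4 [-]
  2 | W B0 → L0 miss [D]
  3 | W B4 → L1 miss [D]
  4 | W B2 → L2 miss [D]
  5 | R B5 → L2 miss wb→B2 [-]
  6 | R B1 → L1 miss wb→B4 [-]
  7 | R B5 → L2 hit [-]
  8 | W B3 → L0 miss wb→B0 [D]

WB = [4, 2, 4, 0]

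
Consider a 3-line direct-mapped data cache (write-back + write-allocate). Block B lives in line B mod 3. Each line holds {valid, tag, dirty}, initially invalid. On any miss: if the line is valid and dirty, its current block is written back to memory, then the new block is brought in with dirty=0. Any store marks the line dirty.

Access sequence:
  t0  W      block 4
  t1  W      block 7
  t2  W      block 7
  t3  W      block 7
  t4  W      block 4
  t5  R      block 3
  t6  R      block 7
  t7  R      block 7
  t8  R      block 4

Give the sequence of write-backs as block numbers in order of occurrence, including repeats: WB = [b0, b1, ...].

WB = [4, 7, 4]

0: W B4 -> L1 miss  d=D]
1: W B7 -> L1 miss wb->B4  d=D]
2: W B7 -> L1 hit  d=D]
3: W B7 -> L1 hit  d=D]
4: W B4 -> L1 miss wb->B7  d=D]
5: R B3 -> L0 miss  d=-]
6: R B7 -> L1 miss wb->B4  d=-]
7: R B7 -> L1 hit  d=-]
8: R B4 -> L1 miss  d=-]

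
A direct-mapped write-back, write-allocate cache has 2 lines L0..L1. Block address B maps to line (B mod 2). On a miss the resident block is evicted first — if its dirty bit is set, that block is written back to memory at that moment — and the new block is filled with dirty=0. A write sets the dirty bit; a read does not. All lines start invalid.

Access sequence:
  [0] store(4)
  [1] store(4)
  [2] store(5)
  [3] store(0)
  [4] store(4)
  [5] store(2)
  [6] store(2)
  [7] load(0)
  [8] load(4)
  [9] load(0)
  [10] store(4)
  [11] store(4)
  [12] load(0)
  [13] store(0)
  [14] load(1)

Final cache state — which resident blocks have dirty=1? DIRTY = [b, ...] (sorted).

DIRTY = [0]

0: W B4 -> L0 miss  d=D]
1: W B4 -> L0 hit  d=D]
2: W B5 -> L1 miss  d=D]
3: W B0 -> L0 miss wb->B4  d=D]
4: W B4 -> L0 miss wb->B0  d=D]
5: W B2 -> L0 miss wb->B4  d=D]
6: W B2 -> L0 hit  d=D]
7: R B0 -> L0 miss wb->B2  d=-]
8: R B4 -> L0 miss  d=-]
9: R B0 -> L0 miss  d=-]
10: W B4 -> L0 miss  d=D]
11: W B4 -> L0 hit  d=D]
12: R B0 -> L0 miss wb->B4  d=-]
13: W B0 -> L0 hit  d=D]
14: R B1 -> L1 miss wb->B5  d=-]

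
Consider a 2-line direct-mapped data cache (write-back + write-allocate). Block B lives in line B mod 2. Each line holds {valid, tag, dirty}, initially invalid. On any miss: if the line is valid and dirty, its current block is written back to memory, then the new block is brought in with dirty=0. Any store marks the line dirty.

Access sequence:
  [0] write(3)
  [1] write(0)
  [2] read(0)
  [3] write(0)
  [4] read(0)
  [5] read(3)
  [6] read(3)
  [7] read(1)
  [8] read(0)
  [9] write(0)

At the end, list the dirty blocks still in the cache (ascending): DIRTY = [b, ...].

  0 | W B3 → L1 miss [D]
  1 | W B0 → L0 miss [D]
  2 | R B0 → L0 hit [D]
  3 | W B0 → L0 hit [D]
  4 | R B0 → L0 hit [D]
  5 | R B3 → L1 hit [D]
  6 | R B3 → L1 hit [D]
  7 | R B1 → L1 miss wb→B3 [-]
  8 | R B0 → L0 hit [D]
  9 | W B0 → L0 hit [D]

DIRTY = [0]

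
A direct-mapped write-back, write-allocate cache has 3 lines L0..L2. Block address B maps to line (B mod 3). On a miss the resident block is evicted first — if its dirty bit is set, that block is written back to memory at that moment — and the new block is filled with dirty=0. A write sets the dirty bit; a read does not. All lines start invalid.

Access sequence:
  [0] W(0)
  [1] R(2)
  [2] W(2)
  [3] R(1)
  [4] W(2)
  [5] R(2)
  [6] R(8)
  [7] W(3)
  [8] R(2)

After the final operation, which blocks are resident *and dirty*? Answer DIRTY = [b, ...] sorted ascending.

0: W B0 -> L0 miss  d=D]
1: R B2 -> L2 miss  d=-]
2: W B2 -> L2 hit  d=D]
3: R B1 -> L1 miss  d=-]
4: W B2 -> L2 hit  d=D]
5: R B2 -> L2 hit  d=D]
6: R B8 -> L2 miss wb->B2  d=-]
7: W B3 -> L0 miss wb->B0  d=D]
8: R B2 -> L2 miss  d=-]

DIRTY = [3]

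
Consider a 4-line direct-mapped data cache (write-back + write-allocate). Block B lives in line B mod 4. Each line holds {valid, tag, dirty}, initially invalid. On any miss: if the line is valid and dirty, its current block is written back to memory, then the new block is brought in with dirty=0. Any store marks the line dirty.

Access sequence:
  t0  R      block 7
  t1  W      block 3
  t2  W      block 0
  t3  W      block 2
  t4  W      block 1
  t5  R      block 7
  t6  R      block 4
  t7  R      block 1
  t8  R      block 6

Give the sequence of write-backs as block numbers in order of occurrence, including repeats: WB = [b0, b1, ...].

  0 | R B7 → L3 miss [-]
  1 | W B3 → L3 miss [D]
  2 | W B0 → L0 miss [D]
  3 | W B2 → L2 miss [D]
  4 | W B1 → L1 miss [D]
  5 | R B7 → L3 miss wb→B3 [-]
  6 | R B4 → L0 miss wb→B0 [-]
  7 | R B1 → L1 hit [D]
  8 | R B6 → L2 miss wb→B2 [-]

WB = [3, 0, 2]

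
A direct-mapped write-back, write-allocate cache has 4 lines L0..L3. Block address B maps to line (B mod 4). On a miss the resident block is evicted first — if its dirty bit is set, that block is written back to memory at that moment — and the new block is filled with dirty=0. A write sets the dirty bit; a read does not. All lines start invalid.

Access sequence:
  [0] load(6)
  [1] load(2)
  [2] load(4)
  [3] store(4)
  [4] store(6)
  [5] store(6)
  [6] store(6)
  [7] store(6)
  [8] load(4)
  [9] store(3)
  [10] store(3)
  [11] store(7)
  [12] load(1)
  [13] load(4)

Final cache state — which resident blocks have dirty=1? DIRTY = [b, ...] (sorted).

DIRTY = [4, 6, 7]

0: R B6 -> L2 miss  d=-]
1: R B2 -> L2 miss  d=-]
2: R B4 -> L0 miss  d=-]
3: W B4 -> L0 hit  d=D]
4: W B6 -> L2 miss  d=D]
5: W B6 -> L2 hit  d=D]
6: W B6 -> L2 hit  d=D]
7: W B6 -> L2 hit  d=D]
8: R B4 -> L0 hit  d=D]
9: W B3 -> L3 miss  d=D]
10: W B3 -> L3 hit  d=D]
11: W B7 -> L3 miss wb->B3  d=D]
12: R B1 -> L1 miss  d=-]
13: R B4 -> L0 hit  d=D]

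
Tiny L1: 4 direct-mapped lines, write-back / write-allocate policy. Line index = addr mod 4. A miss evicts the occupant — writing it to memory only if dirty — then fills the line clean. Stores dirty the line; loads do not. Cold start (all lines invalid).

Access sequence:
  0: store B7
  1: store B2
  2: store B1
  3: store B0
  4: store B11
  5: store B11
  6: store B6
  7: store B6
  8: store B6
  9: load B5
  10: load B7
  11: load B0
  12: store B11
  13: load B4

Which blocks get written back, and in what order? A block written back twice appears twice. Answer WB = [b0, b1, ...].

0: W B7 → L3 miss [D]
1: W B2 → L2 miss [D]
2: W B1 → L1 miss [D]
3: W B0 → L0 miss [D]
4: W B11 → L3 miss wb→B7 [D]
5: W B11 → L3 hit [D]
6: W B6 → L2 miss wb→B2 [D]
7: W B6 → L2 hit [D]
8: W B6 → L2 hit [D]
9: R B5 → L1 miss wb→B1 [-]
10: R B7 → L3 miss wb→B11 [-]
11: R B0 → L0 hit [D]
12: W B11 → L3 miss [D]
13: R B4 → L0 miss wb→B0 [-]

WB = [7, 2, 1, 11, 0]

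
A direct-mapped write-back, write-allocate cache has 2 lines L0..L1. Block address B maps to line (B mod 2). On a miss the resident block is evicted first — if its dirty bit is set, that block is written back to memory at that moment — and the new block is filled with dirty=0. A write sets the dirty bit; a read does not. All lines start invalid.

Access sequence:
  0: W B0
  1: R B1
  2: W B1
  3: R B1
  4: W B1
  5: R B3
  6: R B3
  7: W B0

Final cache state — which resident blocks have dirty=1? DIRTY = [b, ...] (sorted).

0: W B0 → L0 miss [D]
1: R B1 → L1 miss [-]
2: W B1 → L1 hit [D]
3: R B1 → L1 hit [D]
4: W B1 → L1 hit [D]
5: R B3 → L1 miss wb→B1 [-]
6: R B3 → L1 hit [-]
7: W B0 → L0 hit [D]

DIRTY = [0]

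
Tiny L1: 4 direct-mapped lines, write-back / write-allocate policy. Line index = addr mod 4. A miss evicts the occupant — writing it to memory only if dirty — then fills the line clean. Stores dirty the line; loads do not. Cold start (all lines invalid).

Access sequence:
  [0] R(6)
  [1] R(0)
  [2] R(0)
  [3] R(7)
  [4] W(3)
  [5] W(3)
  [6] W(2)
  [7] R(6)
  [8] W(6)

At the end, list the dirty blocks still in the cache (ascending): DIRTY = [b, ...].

  0 | R B6 → L2 miss [-]
  1 | R B0 → L0 miss [-]
  2 | R B0 → L0 hit [-]
  3 | R B7 → L3 miss [-]
  4 | W B3 → L3 miss [D]
  5 | W B3 → L3 hit [D]
  6 | W B2 → L2 miss [D]
  7 | R B6 → L2 miss wb→B2 [-]
  8 | W B6 → L2 hit [D]

DIRTY = [3, 6]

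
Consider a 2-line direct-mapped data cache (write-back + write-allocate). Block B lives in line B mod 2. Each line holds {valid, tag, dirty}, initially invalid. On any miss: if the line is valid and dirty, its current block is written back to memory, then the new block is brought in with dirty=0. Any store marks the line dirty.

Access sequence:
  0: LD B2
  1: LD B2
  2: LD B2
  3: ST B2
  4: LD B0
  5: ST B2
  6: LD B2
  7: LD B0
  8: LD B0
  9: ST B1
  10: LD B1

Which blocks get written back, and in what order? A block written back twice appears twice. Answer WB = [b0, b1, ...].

WB = [2, 2]

  0 | R B2 → L0 miss [-]
  1 | R B2 → L0 hit [-]
  2 | R B2 → L0 hit [-]
  3 | W B2 → L0 hit [D]
  4 | R B0 → L0 miss wb→B2 [-]
  5 | W B2 → L0 miss [D]
  6 | R B2 → L0 hit [D]
  7 | R B0 → L0 miss wb→B2 [-]
  8 | R B0 → L0 hit [-]
  9 | W B1 → L1 miss [D]
  10 | R B1 → L1 hit [D]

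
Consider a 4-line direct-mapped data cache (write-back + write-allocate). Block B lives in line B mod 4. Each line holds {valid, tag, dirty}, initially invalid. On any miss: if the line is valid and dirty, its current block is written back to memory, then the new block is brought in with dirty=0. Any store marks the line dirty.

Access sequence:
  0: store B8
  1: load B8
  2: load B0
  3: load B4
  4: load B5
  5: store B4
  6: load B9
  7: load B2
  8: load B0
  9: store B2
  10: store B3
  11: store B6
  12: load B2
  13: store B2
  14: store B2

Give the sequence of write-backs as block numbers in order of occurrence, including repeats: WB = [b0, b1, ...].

  0 | W B8 → L0 miss [D]
  1 | R B8 → L0 hit [D]
  2 | R B0 → L0 miss wb→B8 [-]
  3 | R B4 → L0 miss [-]
  4 | R B5 → L1 miss [-]
  5 | W B4 → L0 hit [D]
  6 | R B9 → L1 miss [-]
  7 | R B2 → L2 miss [-]
  8 | R B0 → L0 miss wb→B4 [-]
  9 | W B2 → L2 hit [D]
  10 | W B3 → L3 miss [D]
  11 | W B6 → L2 miss wb→B2 [D]
  12 | R B2 → L2 miss wb→B6 [-]
  13 | W B2 → L2 hit [D]
  14 | W B2 → L2 hit [D]

WB = [8, 4, 2, 6]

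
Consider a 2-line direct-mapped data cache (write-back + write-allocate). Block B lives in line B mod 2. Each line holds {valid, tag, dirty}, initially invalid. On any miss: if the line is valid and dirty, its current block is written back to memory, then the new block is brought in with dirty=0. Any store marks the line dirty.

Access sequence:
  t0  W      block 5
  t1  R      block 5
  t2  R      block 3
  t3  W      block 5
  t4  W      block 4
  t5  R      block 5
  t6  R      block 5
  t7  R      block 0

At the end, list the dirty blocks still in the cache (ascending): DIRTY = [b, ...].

  0 | W B5 → L1 miss [D]
  1 | R B5 → L1 hit [D]
  2 | R B3 → L1 miss wb→B5 [-]
  3 | W B5 → L1 miss [D]
  4 | W B4 → L0 miss [D]
  5 | R B5 → L1 hit [D]
  6 | R B5 → L1 hit [D]
  7 | R B0 → L0 miss wb→B4 [-]

DIRTY = [5]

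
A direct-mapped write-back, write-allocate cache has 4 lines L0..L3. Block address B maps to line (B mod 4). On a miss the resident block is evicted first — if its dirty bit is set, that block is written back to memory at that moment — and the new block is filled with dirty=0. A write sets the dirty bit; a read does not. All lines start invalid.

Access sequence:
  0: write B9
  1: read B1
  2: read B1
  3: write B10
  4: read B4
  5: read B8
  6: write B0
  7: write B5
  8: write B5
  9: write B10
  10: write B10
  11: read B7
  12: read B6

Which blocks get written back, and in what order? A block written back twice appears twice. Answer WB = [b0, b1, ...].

0: W B9 → L1 miss [D]
1: R B1 → L1 miss wb→B9 [-]
2: R B1 → L1 hit [-]
3: W B10 → L2 miss [D]
4: R B4 → L0 miss [-]
5: R B8 → L0 miss [-]
6: W B0 → L0 miss [D]
7: W B5 → L1 miss [D]
8: W B5 → L1 hit [D]
9: W B10 → L2 hit [D]
10: W B10 → L2 hit [D]
11: R B7 → L3 miss [-]
12: R B6 → L2 miss wb→B10 [-]

WB = [9, 10]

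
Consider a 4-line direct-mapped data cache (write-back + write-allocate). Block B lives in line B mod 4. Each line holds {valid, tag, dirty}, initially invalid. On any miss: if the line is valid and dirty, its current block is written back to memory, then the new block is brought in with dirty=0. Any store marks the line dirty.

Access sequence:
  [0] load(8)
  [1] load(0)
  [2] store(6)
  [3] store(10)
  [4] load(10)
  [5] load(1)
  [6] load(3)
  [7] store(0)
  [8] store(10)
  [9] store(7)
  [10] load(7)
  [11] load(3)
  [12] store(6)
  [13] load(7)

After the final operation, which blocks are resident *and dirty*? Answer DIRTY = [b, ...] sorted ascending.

DIRTY = [0, 6]

0: R B8 → L0 miss [-]
1: R B0 → L0 miss [-]
2: W B6 → L2 miss [D]
3: W B10 → L2 miss wb→B6 [D]
4: R B10 → L2 hit [D]
5: R B1 → L1 miss [-]
6: R B3 → L3 miss [-]
7: W B0 → L0 hit [D]
8: W B10 → L2 hit [D]
9: W B7 → L3 miss [D]
10: R B7 → L3 hit [D]
11: R B3 → L3 miss wb→B7 [-]
12: W B6 → L2 miss wb→B10 [D]
13: R B7 → L3 miss [-]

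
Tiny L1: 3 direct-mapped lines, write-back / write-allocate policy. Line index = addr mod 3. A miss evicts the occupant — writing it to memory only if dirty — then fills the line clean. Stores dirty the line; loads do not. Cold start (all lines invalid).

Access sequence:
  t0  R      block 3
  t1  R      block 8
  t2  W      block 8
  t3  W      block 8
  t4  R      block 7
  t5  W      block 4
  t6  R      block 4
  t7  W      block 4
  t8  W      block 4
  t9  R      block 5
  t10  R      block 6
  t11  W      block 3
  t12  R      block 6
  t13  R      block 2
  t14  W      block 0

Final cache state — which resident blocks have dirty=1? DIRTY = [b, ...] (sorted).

0: R B3 → L0 miss [-]
1: R B8 → L2 miss [-]
2: W B8 → L2 hit [D]
3: W B8 → L2 hit [D]
4: R B7 → L1 miss [-]
5: W B4 → L1 miss [D]
6: R B4 → L1 hit [D]
7: W B4 → L1 hit [D]
8: W B4 → L1 hit [D]
9: R B5 → L2 miss wb→B8 [-]
10: R B6 → L0 miss [-]
11: W B3 → L0 miss [D]
12: R B6 → L0 miss wb→B3 [-]
13: R B2 → L2 miss [-]
14: W B0 → L0 miss [D]

DIRTY = [0, 4]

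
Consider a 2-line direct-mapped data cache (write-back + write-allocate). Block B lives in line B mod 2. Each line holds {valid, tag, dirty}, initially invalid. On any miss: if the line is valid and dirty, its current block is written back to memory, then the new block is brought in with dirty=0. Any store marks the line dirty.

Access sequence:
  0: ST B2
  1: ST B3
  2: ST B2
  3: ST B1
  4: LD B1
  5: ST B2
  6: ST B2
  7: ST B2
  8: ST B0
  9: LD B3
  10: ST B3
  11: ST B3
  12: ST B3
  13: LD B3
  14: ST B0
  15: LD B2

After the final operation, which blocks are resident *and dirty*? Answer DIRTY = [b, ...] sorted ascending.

0: W B2 → L0 miss [D]
1: W B3 → L1 miss [D]
2: W B2 → L0 hit [D]
3: W B1 → L1 miss wb→B3 [D]
4: R B1 → L1 hit [D]
5: W B2 → L0 hit [D]
6: W B2 → L0 hit [D]
7: W B2 → L0 hit [D]
8: W B0 → L0 miss wb→B2 [D]
9: R B3 → L1 miss wb→B1 [-]
10: W B3 → L1 hit [D]
11: W B3 → L1 hit [D]
12: W B3 → L1 hit [D]
13: R B3 → L1 hit [D]
14: W B0 → L0 hit [D]
15: R B2 → L0 miss wb→B0 [-]

DIRTY = [3]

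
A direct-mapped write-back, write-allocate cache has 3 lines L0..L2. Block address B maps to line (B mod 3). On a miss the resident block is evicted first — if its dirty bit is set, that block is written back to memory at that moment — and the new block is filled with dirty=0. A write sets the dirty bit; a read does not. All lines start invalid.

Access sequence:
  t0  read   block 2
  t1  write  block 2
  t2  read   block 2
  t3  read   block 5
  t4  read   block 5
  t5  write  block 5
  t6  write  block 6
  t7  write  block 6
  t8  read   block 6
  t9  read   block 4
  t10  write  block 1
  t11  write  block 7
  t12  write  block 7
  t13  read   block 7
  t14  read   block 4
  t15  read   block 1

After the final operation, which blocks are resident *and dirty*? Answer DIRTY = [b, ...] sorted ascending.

DIRTY = [5, 6]

0: R B2 -> L2 miss  d=-]
1: W B2 -> L2 hit  d=D]
2: R B2 -> L2 hit  d=D]
3: R B5 -> L2 miss wb->B2  d=-]
4: R B5 -> L2 hit  d=-]
5: W B5 -> L2 hit  d=D]
6: W B6 -> L0 miss  d=D]
7: W B6 -> L0 hit  d=D]
8: R B6 -> L0 hit  d=D]
9: R B4 -> L1 miss  d=-]
10: W B1 -> L1 miss  d=D]
11: W B7 -> L1 miss wb->B1  d=D]
12: W B7 -> L1 hit  d=D]
13: R B7 -> L1 hit  d=D]
14: R B4 -> L1 miss wb->B7  d=-]
15: R B1 -> L1 miss  d=-]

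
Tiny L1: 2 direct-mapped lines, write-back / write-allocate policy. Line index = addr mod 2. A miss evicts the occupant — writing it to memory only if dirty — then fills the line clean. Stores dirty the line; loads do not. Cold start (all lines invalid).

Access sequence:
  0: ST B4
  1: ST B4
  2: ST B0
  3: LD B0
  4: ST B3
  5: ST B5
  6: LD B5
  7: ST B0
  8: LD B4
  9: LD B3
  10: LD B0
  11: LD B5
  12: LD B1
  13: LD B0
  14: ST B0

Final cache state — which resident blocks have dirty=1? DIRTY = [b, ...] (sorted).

DIRTY = [0]

  0 | W B4 → L0 miss [D]
  1 | W B4 → L0 hit [D]
  2 | W B0 → L0 miss wb→B4 [D]
  3 | R B0 → L0 hit [D]
  4 | W B3 → L1 miss [D]
  5 | W B5 → L1 miss wb→B3 [D]
  6 | R B5 → L1 hit [D]
  7 | W B0 → L0 hit [D]
  8 | R B4 → L0 miss wb→B0 [-]
  9 | R B3 → L1 miss wb→B5 [-]
  10 | R B0 → L0 miss [-]
  11 | R B5 → L1 miss [-]
  12 | R B1 → L1 miss [-]
  13 | R B0 → L0 hit [-]
  14 | W B0 → L0 hit [D]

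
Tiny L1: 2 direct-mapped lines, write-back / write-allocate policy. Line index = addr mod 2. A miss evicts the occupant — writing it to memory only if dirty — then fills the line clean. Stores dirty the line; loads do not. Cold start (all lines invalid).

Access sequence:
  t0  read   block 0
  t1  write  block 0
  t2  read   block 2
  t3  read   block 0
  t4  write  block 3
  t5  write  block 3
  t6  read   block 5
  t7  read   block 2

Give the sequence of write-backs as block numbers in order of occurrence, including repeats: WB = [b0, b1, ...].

0: R B0 -> L0 miss  d=-]
1: W B0 -> L0 hit  d=D]
2: R B2 -> L0 miss wb->B0  d=-]
3: R B0 -> L0 miss  d=-]
4: W B3 -> L1 miss  d=D]
5: W B3 -> L1 hit  d=D]
6: R B5 -> L1 miss wb->B3  d=-]
7: R B2 -> L0 miss  d=-]

WB = [0, 3]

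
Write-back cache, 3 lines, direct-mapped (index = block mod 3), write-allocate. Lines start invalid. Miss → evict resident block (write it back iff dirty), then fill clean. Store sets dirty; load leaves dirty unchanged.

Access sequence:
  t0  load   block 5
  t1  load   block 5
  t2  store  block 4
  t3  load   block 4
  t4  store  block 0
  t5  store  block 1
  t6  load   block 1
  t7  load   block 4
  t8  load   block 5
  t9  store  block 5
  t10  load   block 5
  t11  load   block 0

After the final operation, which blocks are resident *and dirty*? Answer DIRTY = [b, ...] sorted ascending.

0: R B5 -> L2 miss  d=-]
1: R B5 -> L2 hit  d=-]
2: W B4 -> L1 miss  d=D]
3: R B4 -> L1 hit  d=D]
4: W B0 -> L0 miss  d=D]
5: W B1 -> L1 miss wb->B4  d=D]
6: R B1 -> L1 hit  d=D]
7: R B4 -> L1 miss wb->B1  d=-]
8: R B5 -> L2 hit  d=-]
9: W B5 -> L2 hit  d=D]
10: R B5 -> L2 hit  d=D]
11: R B0 -> L0 hit  d=D]

DIRTY = [0, 5]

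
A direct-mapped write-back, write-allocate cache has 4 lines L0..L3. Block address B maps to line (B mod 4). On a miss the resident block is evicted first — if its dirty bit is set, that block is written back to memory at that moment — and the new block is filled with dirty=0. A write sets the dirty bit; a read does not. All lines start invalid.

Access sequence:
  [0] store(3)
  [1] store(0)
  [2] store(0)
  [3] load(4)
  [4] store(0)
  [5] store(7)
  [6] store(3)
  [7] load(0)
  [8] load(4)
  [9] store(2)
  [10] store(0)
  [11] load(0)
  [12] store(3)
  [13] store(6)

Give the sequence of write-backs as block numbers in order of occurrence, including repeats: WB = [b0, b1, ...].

  0 | W B3 → L3 miss [D]
  1 | W B0 → L0 miss [D]
  2 | W B0 → L0 hit [D]
  3 | R B4 → L0 miss wb→B0 [-]
  4 | W B0 → L0 miss [D]
  5 | W B7 → L3 miss wb→B3 [D]
  6 | W B3 → L3 miss wb→B7 [D]
  7 | R B0 → L0 hit [D]
  8 | R B4 → L0 miss wb→B0 [-]
  9 | W B2 → L2 miss [D]
  10 | W B0 → L0 miss [D]
  11 | R B0 → L0 hit [D]
  12 | W B3 → L3 hit [D]
  13 | W B6 → L2 miss wb→B2 [D]

WB = [0, 3, 7, 0, 2]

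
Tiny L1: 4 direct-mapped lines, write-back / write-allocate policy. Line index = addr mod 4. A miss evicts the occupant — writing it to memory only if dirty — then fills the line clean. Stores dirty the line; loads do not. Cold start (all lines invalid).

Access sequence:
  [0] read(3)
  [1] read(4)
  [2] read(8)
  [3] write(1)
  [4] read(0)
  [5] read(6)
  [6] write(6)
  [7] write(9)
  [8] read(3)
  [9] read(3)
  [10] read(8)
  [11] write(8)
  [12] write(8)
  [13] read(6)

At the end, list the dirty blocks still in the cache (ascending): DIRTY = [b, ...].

DIRTY = [6, 8, 9]

  0 | R B3 → L3 miss [-]
  1 | R B4 → L0 miss [-]
  2 | R B8 → L0 miss [-]
  3 | W B1 → L1 miss [D]
  4 | R B0 → L0 miss [-]
  5 | R B6 → L2 miss [-]
  6 | W B6 → L2 hit [D]
  7 | W B9 → L1 miss wb→B1 [D]
  8 | R B3 → L3 hit [-]
  9 | R B3 → L3 hit [-]
  10 | R B8 → L0 miss [-]
  11 | W B8 → L0 hit [D]
  12 | W B8 → L0 hit [D]
  13 | R B6 → L2 hit [D]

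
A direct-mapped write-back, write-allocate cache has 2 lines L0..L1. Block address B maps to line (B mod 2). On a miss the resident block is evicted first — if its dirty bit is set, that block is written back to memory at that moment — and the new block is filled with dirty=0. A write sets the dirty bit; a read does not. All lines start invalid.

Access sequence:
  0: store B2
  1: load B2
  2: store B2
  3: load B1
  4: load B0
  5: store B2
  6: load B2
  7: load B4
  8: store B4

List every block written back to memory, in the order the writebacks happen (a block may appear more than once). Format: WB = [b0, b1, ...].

0: W B2 → L0 miss [D]
1: R B2 → L0 hit [D]
2: W B2 → L0 hit [D]
3: R B1 → L1 miss [-]
4: R B0 → L0 miss wb→B2 [-]
5: W B2 → L0 miss [D]
6: R B2 → L0 hit [D]
7: R B4 → L0 miss wb→B2 [-]
8: W B4 → L0 hit [D]

WB = [2, 2]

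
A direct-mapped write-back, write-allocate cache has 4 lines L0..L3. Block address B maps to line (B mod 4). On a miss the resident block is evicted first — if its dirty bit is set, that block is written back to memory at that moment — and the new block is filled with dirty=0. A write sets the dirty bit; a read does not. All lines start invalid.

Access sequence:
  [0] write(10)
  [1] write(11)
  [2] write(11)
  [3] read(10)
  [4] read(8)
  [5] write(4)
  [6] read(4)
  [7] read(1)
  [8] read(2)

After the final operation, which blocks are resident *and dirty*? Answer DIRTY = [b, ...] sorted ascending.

DIRTY = [4, 11]

0: W B10 -> L2 miss  d=D]
1: W B11 -> L3 miss  d=D]
2: W B11 -> L3 hit  d=D]
3: R B10 -> L2 hit  d=D]
4: R B8 -> L0 miss  d=-]
5: W B4 -> L0 miss  d=D]
6: R B4 -> L0 hit  d=D]
7: R B1 -> L1 miss  d=-]
8: R B2 -> L2 miss wb->B10  d=-]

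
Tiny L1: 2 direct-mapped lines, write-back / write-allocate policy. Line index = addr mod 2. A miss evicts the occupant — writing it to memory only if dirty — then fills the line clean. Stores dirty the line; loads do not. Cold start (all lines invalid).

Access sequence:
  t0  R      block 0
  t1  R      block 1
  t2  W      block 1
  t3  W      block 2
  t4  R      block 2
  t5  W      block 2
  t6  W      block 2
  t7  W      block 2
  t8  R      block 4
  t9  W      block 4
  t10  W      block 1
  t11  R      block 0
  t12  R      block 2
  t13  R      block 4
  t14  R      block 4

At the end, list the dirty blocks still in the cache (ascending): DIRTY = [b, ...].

0: R B0 -> L0 miss  d=-]
1: R B1 -> L1 miss  d=-]
2: W B1 -> L1 hit  d=D]
3: W B2 -> L0 miss  d=D]
4: R B2 -> L0 hit  d=D]
5: W B2 -> L0 hit  d=D]
6: W B2 -> L0 hit  d=D]
7: W B2 -> L0 hit  d=D]
8: R B4 -> L0 miss wb->B2  d=-]
9: W B4 -> L0 hit  d=D]
10: W B1 -> L1 hit  d=D]
11: R B0 -> L0 miss wb->B4  d=-]
12: R B2 -> L0 miss  d=-]
13: R B4 -> L0 miss  d=-]
14: R B4 -> L0 hit  d=-]

DIRTY = [1]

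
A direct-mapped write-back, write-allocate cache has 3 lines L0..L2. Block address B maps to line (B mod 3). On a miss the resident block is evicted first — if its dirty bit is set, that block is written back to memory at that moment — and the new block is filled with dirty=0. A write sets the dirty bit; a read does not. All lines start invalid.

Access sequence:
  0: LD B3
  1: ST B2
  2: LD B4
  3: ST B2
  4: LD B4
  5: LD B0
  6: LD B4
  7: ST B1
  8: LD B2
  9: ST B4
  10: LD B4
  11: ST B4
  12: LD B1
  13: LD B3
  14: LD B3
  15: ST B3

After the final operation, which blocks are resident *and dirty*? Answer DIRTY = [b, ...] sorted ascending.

0: R B3 -> L0 miss  d=-]
1: W B2 -> L2 miss  d=D]
2: R B4 -> L1 miss  d=-]
3: W B2 -> L2 hit  d=D]
4: R B4 -> L1 hit  d=-]
5: R B0 -> L0 miss  d=-]
6: R B4 -> L1 hit  d=-]
7: W B1 -> L1 miss  d=D]
8: R B2 -> L2 hit  d=D]
9: W B4 -> L1 miss wb->B1  d=D]
10: R B4 -> L1 hit  d=D]
11: W B4 -> L1 hit  d=D]
12: R B1 -> L1 miss wb->B4  d=-]
13: R B3 -> L0 miss  d=-]
14: R B3 -> L0 hit  d=-]
15: W B3 -> L0 hit  d=D]

DIRTY = [2, 3]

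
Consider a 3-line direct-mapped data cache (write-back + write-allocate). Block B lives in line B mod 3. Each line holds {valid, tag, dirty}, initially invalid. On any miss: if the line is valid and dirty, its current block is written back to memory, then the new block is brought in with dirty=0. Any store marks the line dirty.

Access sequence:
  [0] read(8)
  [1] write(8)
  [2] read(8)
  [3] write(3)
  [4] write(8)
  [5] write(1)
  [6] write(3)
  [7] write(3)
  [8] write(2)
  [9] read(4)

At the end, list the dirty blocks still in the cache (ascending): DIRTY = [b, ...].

DIRTY = [2, 3]

0: R B8 -> L2 miss  d=-]
1: W B8 -> L2 hit  d=D]
2: R B8 -> L2 hit  d=D]
3: W B3 -> L0 miss  d=D]
4: W B8 -> L2 hit  d=D]
5: W B1 -> L1 miss  d=D]
6: W B3 -> L0 hit  d=D]
7: W B3 -> L0 hit  d=D]
8: W B2 -> L2 miss wb->B8  d=D]
9: R B4 -> L1 miss wb->B1  d=-]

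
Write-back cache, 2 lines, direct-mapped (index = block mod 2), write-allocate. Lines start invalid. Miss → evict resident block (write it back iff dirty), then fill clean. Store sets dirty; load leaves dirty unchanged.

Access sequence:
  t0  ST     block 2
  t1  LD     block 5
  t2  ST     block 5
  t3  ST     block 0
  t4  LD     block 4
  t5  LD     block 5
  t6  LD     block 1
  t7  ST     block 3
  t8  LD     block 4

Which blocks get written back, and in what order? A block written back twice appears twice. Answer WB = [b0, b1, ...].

WB = [2, 0, 5]

0: W B2 -> L0 miss  d=D]
1: R B5 -> L1 miss  d=-]
2: W B5 -> L1 hit  d=D]
3: W B0 -> L0 miss wb->B2  d=D]
4: R B4 -> L0 miss wb->B0  d=-]
5: R B5 -> L1 hit  d=D]
6: R B1 -> L1 miss wb->B5  d=-]
7: W B3 -> L1 miss  d=D]
8: R B4 -> L0 hit  d=-]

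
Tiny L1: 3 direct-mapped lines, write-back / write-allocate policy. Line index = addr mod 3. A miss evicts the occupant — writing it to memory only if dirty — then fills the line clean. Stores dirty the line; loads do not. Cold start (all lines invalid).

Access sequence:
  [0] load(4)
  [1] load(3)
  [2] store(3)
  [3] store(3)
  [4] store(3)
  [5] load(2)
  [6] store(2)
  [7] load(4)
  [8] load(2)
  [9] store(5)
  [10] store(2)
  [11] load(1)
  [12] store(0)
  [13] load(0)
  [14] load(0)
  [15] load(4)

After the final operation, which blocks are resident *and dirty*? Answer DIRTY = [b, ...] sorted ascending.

DIRTY = [0, 2]

0: R B4 -> L1 miss  d=-]
1: R B3 -> L0 miss  d=-]
2: W B3 -> L0 hit  d=D]
3: W B3 -> L0 hit  d=D]
4: W B3 -> L0 hit  d=D]
5: R B2 -> L2 miss  d=-]
6: W B2 -> L2 hit  d=D]
7: R B4 -> L1 hit  d=-]
8: R B2 -> L2 hit  d=D]
9: W B5 -> L2 miss wb->B2  d=D]
10: W B2 -> L2 miss wb->B5  d=D]
11: R B1 -> L1 miss  d=-]
12: W B0 -> L0 miss wb->B3  d=D]
13: R B0 -> L0 hit  d=D]
14: R B0 -> L0 hit  d=D]
15: R B4 -> L1 miss  d=-]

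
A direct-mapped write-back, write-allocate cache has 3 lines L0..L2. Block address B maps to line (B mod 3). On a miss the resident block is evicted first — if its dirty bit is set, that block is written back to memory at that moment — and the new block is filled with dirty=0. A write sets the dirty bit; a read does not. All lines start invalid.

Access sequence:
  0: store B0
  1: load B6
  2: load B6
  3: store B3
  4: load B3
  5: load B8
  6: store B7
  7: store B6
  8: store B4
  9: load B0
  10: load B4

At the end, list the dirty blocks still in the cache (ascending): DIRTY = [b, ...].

  0 | W B0 → L0 miss [D]
  1 | R B6 → L0 miss wb→B0 [-]
  2 | R B6 → L0 hit [-]
  3 | W B3 → L0 miss [D]
  4 | R B3 → L0 hit [D]
  5 | R B8 → L2 miss [-]
  6 | W B7 → L1 miss [D]
  7 | W B6 → L0 miss wb→B3 [D]
  8 | W B4 → L1 miss wb→B7 [D]
  9 | R B0 → L0 miss wb→B6 [-]
  10 | R B4 → L1 hit [D]

DIRTY = [4]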